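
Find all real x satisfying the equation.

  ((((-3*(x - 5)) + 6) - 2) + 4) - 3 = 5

Step 1. [((((-3*(x - 5)) + 6) - 2) + 4) - 3 = 5] 3 comes off first (add 3). So sub: (((-3*(x - 5)) + 6) - 2) + 4 = 8.
Step 2. [(((-3*(x - 5)) + 6) - 2) + 4 = 8] 4 comes off first (subtract 4), so sub: ((-3*(x - 5)) + 6) - 2 = 4.
Step 3. [((-3*(x - 5)) + 6) - 2 = 4] the outer -2 inverts by adding 2, so sub: (-3*(x - 5)) + 6 = 6.
Step 4. [(-3*(x - 5)) + 6 = 6] -3 divides every term; factor it out, so factor: (x - 5) - 2 = -2.
Step 5. [(x - 5) - 2 = -2] add 2: x sits inside (… - 2) ⇒ sub: x - 5 = 0.
Step 6. [x - 5 = 0] the outer -5 inverts by adding 5. So sub: x = 5.

Answer: x ∈ {5}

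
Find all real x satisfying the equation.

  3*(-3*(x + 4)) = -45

Step 1. [3*(-3*(x + 4)) = -45] 3·(inner) — divide through by 3, so div: -3*(x + 4) = -15.
Step 2. [-3*(x + 4) = -15] LHS = -3·(…); ÷-3 both sides. So div: x + 4 = 5.
Step 3. [x + 4 = 5] the outer +4 inverts by subtracting 4 ⇒ sub: x = 1.

Answer: x ∈ {1}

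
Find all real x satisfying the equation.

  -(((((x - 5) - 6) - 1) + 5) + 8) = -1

Step 1. [-(((((x - 5) - 6) - 1) + 5) + 8) = -1] flip signs both sides. So neg: ((((x - 5) - 6) - 1) + 5) + 8 = 1.
Step 2. [((((x - 5) - 6) - 1) + 5) + 8 = 1] 8 comes off first (subtract 8), so sub: (((x - 5) - 6) - 1) + 5 = -7.
Step 3. [(((x - 5) - 6) - 1) + 5 = -7] subtract 5: x sits inside (… + 5), so sub: ((x - 5) - 6) - 1 = -12.
Step 4. [((x - 5) - 6) - 1 = -12] 1 comes off first (add 1) ⇒ sub: (x - 5) - 6 = -11.
Step 5. [(x - 5) - 6 = -11] add 6: x sits inside (… - 6). So sub: x - 5 = -5.
Step 6. [x - 5 = -5] 5 comes off first (add 5), so sub: x = 0.

Answer: x ∈ {0}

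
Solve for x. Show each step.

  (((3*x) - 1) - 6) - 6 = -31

Step 1. [(((3*x) - 1) - 6) - 6 = -31] peel the -6: add 6 from each side. So sub: ((3*x) - 1) - 6 = -25.
Step 2. [((3*x) - 1) - 6 = -25] peel the -6: add 6 from each side. So sub: (3*x) - 1 = -19.
Step 3. [(3*x) - 1 = -19] the outer -1 inverts by adding 1. So sub: 3*x = -18.
Step 4. [3*x = -18] 3·(inner) — divide through by 3. So div: x = -6.

Answer: x ∈ {-6}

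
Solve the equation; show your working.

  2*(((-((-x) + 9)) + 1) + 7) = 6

Step 1. [2*(((-((-x) + 9)) + 1) + 7) = 6] LHS = 2·(…); ÷2 both sides ⇒ div: ((-((-x) + 9)) + 1) + 7 = 3.
Step 2. [((-((-x) + 9)) + 1) + 7 = 3] the outer +7 inverts by subtracting 7, so sub: (-((-x) + 9)) + 1 = -4.
Step 3. [(-((-x) + 9)) + 1 = -4] +1 is outermost — subtract 1 both sides. So sub: -((-x) + 9) = -5.
Step 4. [-((-x) + 9) = -5] LHS negated; negate both sides. So neg: (-x) + 9 = 5.
Step 5. [(-x) + 9 = 5] subtract 9: x sits inside (… + 9), so sub: -x = -4.
Step 6. [-x = -4] flip signs both sides, so neg: x = 4.

Answer: x ∈ {4}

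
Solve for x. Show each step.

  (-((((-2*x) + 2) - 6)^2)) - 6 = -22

Step 1. [(-((((-2*x) + 2) - 6)^2)) - 6 = -22] -6 is outermost — add 6 both sides, so sub: -((((-2*x) + 2) - 6)^2) = -16.
Step 2. [-((((-2*x) + 2) - 6)^2) = -16] LHS negated; negate both sides ⇒ neg: (((-2*x) + 2) - 6)^2 = 16.
Step 3. [(((-2*x) + 2) - 6)^2 = 16] 16 ≥ 0, LHS is (·)² — take ±√. So sqrt: ((-2*x) + 2) - 6 = 4 or -4.
Step 4. [((-2*x) + 2) - 6 = 4 or -4] peel the -6: add 6 from each side ⇒ sub: (-2*x) + 2 = 10 or 2.
Step 5. [(-2*x) + 2 = 10 or 2] common factor -2 (LHS and 10 or 2) — divide through, so factor: x - 1 = -5 or -1.
Step 6. [x - 1 = -5 or -1] -1 is outermost — add 1 both sides ⇒ sub: x = -4 or 0.

Answer: x ∈ {-4, 0}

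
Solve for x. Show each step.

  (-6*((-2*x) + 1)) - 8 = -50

Step 1. [(-6*((-2*x) + 1)) - 8 = -50] peel the -8: add 8 from each side ⇒ sub: -6*((-2*x) + 1) = -42.
Step 2. [-6*((-2*x) + 1) = -42] -6 out front; divide by -6 ⇒ div: (-2*x) + 1 = 7.
Step 3. [(-2*x) + 1 = 7] the outer +1 inverts by subtracting 1. So sub: -2*x = 6.
Step 4. [-2*x = 6] -2·(inner) — divide through by -2. So div: x = -3.

Answer: x ∈ {-3}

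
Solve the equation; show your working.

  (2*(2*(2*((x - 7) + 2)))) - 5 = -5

Step 1. [(2*(2*(2*((x - 7) + 2)))) - 5 = -5] -5 is outermost — add 5 both sides, so sub: 2*(2*(2*((x - 7) + 2))) = 0.
Step 2. [2*(2*(2*((x - 7) + 2))) = 0] LHS = 2·(…); ÷2 both sides ⇒ div: 2*(2*((x - 7) + 2)) = 0.
Step 3. [2*(2*((x - 7) + 2)) = 0] leading coefficient 2: divide by 2 ⇒ div: 2*((x - 7) + 2) = 0.
Step 4. [2*((x - 7) + 2) = 0] 2·(inner) — divide through by 2, so div: (x - 7) + 2 = 0.
Step 5. [(x - 7) + 2 = 0] peel the +2: subtract 2 from each side. So sub: x - 7 = -2.
Step 6. [x - 7 = -2] peel the -7: add 7 from each side. So sub: x = 5.

Answer: x ∈ {5}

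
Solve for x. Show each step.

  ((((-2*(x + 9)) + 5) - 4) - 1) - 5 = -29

Step 1. [((((-2*(x + 9)) + 5) - 4) - 1) - 5 = -29] 5 comes off first (add 5). So sub: (((-2*(x + 9)) + 5) - 4) - 1 = -24.
Step 2. [(((-2*(x + 9)) + 5) - 4) - 1 = -24] the outer -1 inverts by adding 1, so sub: ((-2*(x + 9)) + 5) - 4 = -23.
Step 3. [((-2*(x + 9)) + 5) - 4 = -23] the outer -4 inverts by adding 4 ⇒ sub: (-2*(x + 9)) + 5 = -19.
Step 4. [(-2*(x + 9)) + 5 = -19] 5 comes off first (subtract 5), so sub: -2*(x + 9) = -24.
Step 5. [-2*(x + 9) = -24] LHS = -2·(…); ÷-2 both sides ⇒ div: x + 9 = 12.
Step 6. [x + 9 = 12] the outer +9 inverts by subtracting 9, so sub: x = 3.

Answer: x ∈ {3}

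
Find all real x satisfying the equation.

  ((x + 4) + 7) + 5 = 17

Step 1. [((x + 4) + 7) + 5 = 17] the outer +5 inverts by subtracting 5. So sub: (x + 4) + 7 = 12.
Step 2. [(x + 4) + 7 = 12] 7 comes off first (subtract 7) ⇒ sub: x + 4 = 5.
Step 3. [x + 4 = 5] the outer +4 inverts by subtracting 4. So sub: x = 1.

Answer: x ∈ {1}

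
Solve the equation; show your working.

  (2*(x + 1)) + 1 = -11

Step 1. [(2*(x + 1)) + 1 = -11] 1 comes off first (subtract 1). So sub: 2*(x + 1) = -12.
Step 2. [2*(x + 1) = -12] 2·(inner) — divide through by 2 ⇒ div: x + 1 = -6.
Step 3. [x + 1 = -6] peel the +1: subtract 1 from each side, so sub: x = -7.

Answer: x ∈ {-7}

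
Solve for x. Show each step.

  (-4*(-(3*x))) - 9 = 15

Step 1. [(-4*(-(3*x))) - 9 = 15] the outer -9 inverts by adding 9. So sub: -4*(-(3*x)) = 24.
Step 2. [-4*(-(3*x)) = 24] divide by the outer -4 ⇒ div: -(3*x) = -6.
Step 3. [-(3*x) = -6] flip signs both sides ⇒ neg: 3*x = 6.
Step 4. [3*x = 6] 3 out front; divide by 3, so div: x = 2.

Answer: x ∈ {2}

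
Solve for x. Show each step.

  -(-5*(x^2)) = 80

Step 1. [-(-5*(x^2)) = 80] flip signs both sides, so neg: -5*(x^2) = -80.
Step 2. [-5*(x^2) = -80] -5 out front; divide by -5. So div: x^2 = 16.
Step 3. [x^2 = 16] √ both sides: 16 ≥ 0 gives two branches ⇒ sqrt: x = 4 or -4.

Answer: x ∈ {-4, 4}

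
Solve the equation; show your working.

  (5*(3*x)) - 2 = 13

Step 1. [(5*(3*x)) - 2 = 13] add 2: x sits inside (… - 2), so sub: 5*(3*x) = 15.
Step 2. [5*(3*x) = 15] divide by the outer 5, so div: 3*x = 3.
Step 3. [3*x = 3] leading coefficient 3: divide by 3 ⇒ div: x = 1.

Answer: x ∈ {1}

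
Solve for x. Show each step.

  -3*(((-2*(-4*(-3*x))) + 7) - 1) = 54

Step 1. [-3*(((-2*(-4*(-3*x))) + 7) - 1) = 54] -3 out front; divide by -3. So div: ((-2*(-4*(-3*x))) + 7) - 1 = -18.
Step 2. [((-2*(-4*(-3*x))) + 7) - 1 = -18] -1 is outermost — add 1 both sides, so sub: (-2*(-4*(-3*x))) + 7 = -17.
Step 3. [(-2*(-4*(-3*x))) + 7 = -17] subtract 7: x sits inside (… + 7), so sub: -2*(-4*(-3*x)) = -24.
Step 4. [-2*(-4*(-3*x)) = -24] -2 out front; divide by -2 ⇒ div: -4*(-3*x) = 12.
Step 5. [-4*(-3*x) = 12] -4·(inner) — divide through by -4. So div: -3*x = -3.
Step 6. [-3*x = -3] LHS = -3·(…); ÷-3 both sides ⇒ div: x = 1.

Answer: x ∈ {1}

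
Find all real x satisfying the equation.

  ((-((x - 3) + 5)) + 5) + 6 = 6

Step 1. [((-((x - 3) + 5)) + 5) + 6 = 6] +6 is outermost — subtract 6 both sides. So sub: (-((x - 3) + 5)) + 5 = 0.
Step 2. [(-((x - 3) + 5)) + 5 = 0] peel the +5: subtract 5 from each side, so sub: -((x - 3) + 5) = -5.
Step 3. [-((x - 3) + 5) = -5] leading − — multiply by −1, so neg: (x - 3) + 5 = 5.
Step 4. [(x - 3) + 5 = 5] subtract 5: x sits inside (… + 5) ⇒ sub: x - 3 = 0.
Step 5. [x - 3 = 0] -3 is outermost — add 3 both sides ⇒ sub: x = 3.

Answer: x ∈ {3}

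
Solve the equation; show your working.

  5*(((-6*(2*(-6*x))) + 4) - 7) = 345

Step 1. [5*(((-6*(2*(-6*x))) + 4) - 7) = 345] leading coefficient 5: divide by 5. So div: ((-6*(2*(-6*x))) + 4) - 7 = 69.
Step 2. [((-6*(2*(-6*x))) + 4) - 7 = 69] 7 comes off first (add 7), so sub: (-6*(2*(-6*x))) + 4 = 76.
Step 3. [(-6*(2*(-6*x))) + 4 = 76] peel the +4: subtract 4 from each side. So sub: -6*(2*(-6*x)) = 72.
Step 4. [-6*(2*(-6*x)) = 72] LHS = -6·(…); ÷-6 both sides ⇒ div: 2*(-6*x) = -12.
Step 5. [2*(-6*x) = -12] divide by the outer 2 ⇒ div: -6*x = -6.
Step 6. [-6*x = -6] leading coefficient -6: divide by -6. So div: x = 1.

Answer: x ∈ {1}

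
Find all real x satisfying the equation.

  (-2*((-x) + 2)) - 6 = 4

Step 1. [(-2*((-x) + 2)) - 6 = 4] common factor -2 (LHS and 4) — divide through ⇒ factor: ((-x) + 2) + 3 = -2.
Step 2. [((-x) + 2) + 3 = -2] the outer +3 inverts by subtracting 3. So sub: (-x) + 2 = -5.
Step 3. [(-x) + 2 = -5] the outer +2 inverts by subtracting 2. So sub: -x = -7.
Step 4. [-x = -7] flip signs both sides. So neg: x = 7.

Answer: x ∈ {7}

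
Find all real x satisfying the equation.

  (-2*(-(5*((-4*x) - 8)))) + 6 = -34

Step 1. [(-2*(-(5*((-4*x) - 8)))) + 6 = -34] -2 divides every term; factor it out. So factor: (-(5*((-4*x) - 8))) - 3 = 17.
Step 2. [(-(5*((-4*x) - 8))) - 3 = 17] peel the -3: add 3 from each side. So sub: -(5*((-4*x) - 8)) = 20.
Step 3. [-(5*((-4*x) - 8)) = 20] LHS negated; negate both sides ⇒ neg: 5*((-4*x) - 8) = -20.
Step 4. [5*((-4*x) - 8) = -20] 5 out front; divide by 5, so div: (-4*x) - 8 = -4.
Step 5. [(-4*x) - 8 = -4] 8 comes off first (add 8). So sub: -4*x = 4.
Step 6. [-4*x = 4] divide by the outer -4. So div: x = -1.

Answer: x ∈ {-1}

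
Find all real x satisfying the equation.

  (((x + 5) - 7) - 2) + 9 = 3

Step 1. [(((x + 5) - 7) - 2) + 9 = 3] peel the +9: subtract 9 from each side ⇒ sub: ((x + 5) - 7) - 2 = -6.
Step 2. [((x + 5) - 7) - 2 = -6] add 2: x sits inside (… - 2), so sub: (x + 5) - 7 = -4.
Step 3. [(x + 5) - 7 = -4] -7 is outermost — add 7 both sides. So sub: x + 5 = 3.
Step 4. [x + 5 = 3] subtract 5: x sits inside (… + 5) ⇒ sub: x = -2.

Answer: x ∈ {-2}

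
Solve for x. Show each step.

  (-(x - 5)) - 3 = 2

Step 1. [(-(x - 5)) - 3 = 2] peel the -3: add 3 from each side. So sub: -(x - 5) = 5.
Step 2. [-(x - 5) = 5] LHS negated; negate both sides. So neg: x - 5 = -5.
Step 3. [x - 5 = -5] 5 comes off first (add 5), so sub: x = 0.

Answer: x ∈ {0}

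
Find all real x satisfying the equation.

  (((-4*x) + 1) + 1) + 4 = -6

Step 1. [(((-4*x) + 1) + 1) + 4 = -6] +4 is outermost — subtract 4 both sides. So sub: ((-4*x) + 1) + 1 = -10.
Step 2. [((-4*x) + 1) + 1 = -10] peel the +1: subtract 1 from each side ⇒ sub: (-4*x) + 1 = -11.
Step 3. [(-4*x) + 1 = -11] +1 is outermost — subtract 1 both sides, so sub: -4*x = -12.
Step 4. [-4*x = -12] leading coefficient -4: divide by -4, so div: x = 3.

Answer: x ∈ {3}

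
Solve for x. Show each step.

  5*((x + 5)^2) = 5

Step 1. [5*((x + 5)^2) = 5] divide by the outer 5. So div: (x + 5)^2 = 1.
Step 2. [(x + 5)^2 = 1] LHS squared, RHS 1 ≥ 0: apply √ (±), so sqrt: x + 5 = 1 or -1.
Step 3. [x + 5 = 1 or -1] the outer +5 inverts by subtracting 5 ⇒ sub: x = -4 or -6.

Answer: x ∈ {-6, -4}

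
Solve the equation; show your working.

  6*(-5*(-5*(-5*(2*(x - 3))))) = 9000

Step 1. [6*(-5*(-5*(-5*(2*(x - 3))))) = 9000] LHS = 6·(…); ÷6 both sides ⇒ div: -5*(-5*(-5*(2*(x - 3)))) = 1500.
Step 2. [-5*(-5*(-5*(2*(x - 3)))) = 1500] -5 out front; divide by -5. So div: -5*(-5*(2*(x - 3))) = -300.
Step 3. [-5*(-5*(2*(x - 3))) = -300] LHS = -5·(…); ÷-5 both sides. So div: -5*(2*(x - 3)) = 60.
Step 4. [-5*(2*(x - 3)) = 60] divide by the outer -5, so div: 2*(x - 3) = -12.
Step 5. [2*(x - 3) = -12] 2 out front; divide by 2 ⇒ div: x - 3 = -6.
Step 6. [x - 3 = -6] peel the -3: add 3 from each side, so sub: x = -3.

Answer: x ∈ {-3}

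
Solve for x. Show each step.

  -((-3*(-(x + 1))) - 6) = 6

Step 1. [-((-3*(-(x + 1))) - 6) = 6] leading − — multiply by −1, so neg: (-3*(-(x + 1))) - 6 = -6.
Step 2. [(-3*(-(x + 1))) - 6 = -6] the outer -6 inverts by adding 6 ⇒ sub: -3*(-(x + 1)) = 0.
Step 3. [-3*(-(x + 1)) = 0] -3·(inner) — divide through by -3 ⇒ div: -(x + 1) = 0.
Step 4. [-(x + 1) = 0] flip signs both sides, so neg: x + 1 = 0.
Step 5. [x + 1 = 0] peel the +1: subtract 1 from each side ⇒ sub: x = -1.

Answer: x ∈ {-1}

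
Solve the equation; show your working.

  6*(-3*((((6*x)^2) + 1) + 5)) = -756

Step 1. [6*(-3*((((6*x)^2) + 1) + 5)) = -756] LHS = 6·(…); ÷6 both sides, so div: -3*((((6*x)^2) + 1) + 5) = -126.
Step 2. [-3*((((6*x)^2) + 1) + 5) = -126] -3·(inner) — divide through by -3 ⇒ div: (((6*x)^2) + 1) + 5 = 42.
Step 3. [(((6*x)^2) + 1) + 5 = 42] subtract 5: x sits inside (… + 5), so sub: ((6*x)^2) + 1 = 37.
Step 4. [((6*x)^2) + 1 = 37] the outer +1 inverts by subtracting 1 ⇒ sub: (6*x)^2 = 36.
Step 5. [(6*x)^2 = 36] √ both sides: 36 ≥ 0 gives two branches, so sqrt: 6*x = 6 or -6.
Step 6. [6*x = 6 or -6] LHS = 6·(…); ÷6 both sides ⇒ div: x = 1 or -1.

Answer: x ∈ {-1, 1}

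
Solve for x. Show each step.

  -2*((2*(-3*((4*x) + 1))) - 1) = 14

Step 1. [-2*((2*(-3*((4*x) + 1))) - 1) = 14] divide by the outer -2, so div: (2*(-3*((4*x) + 1))) - 1 = -7.
Step 2. [(2*(-3*((4*x) + 1))) - 1 = -7] add 1: x sits inside (… - 1). So sub: 2*(-3*((4*x) + 1)) = -6.
Step 3. [2*(-3*((4*x) + 1)) = -6] divide by the outer 2 ⇒ div: -3*((4*x) + 1) = -3.
Step 4. [-3*((4*x) + 1) = -3] divide by the outer -3, so div: (4*x) + 1 = 1.
Step 5. [(4*x) + 1 = 1] the outer +1 inverts by subtracting 1. So sub: 4*x = 0.
Step 6. [4*x = 0] 4 out front; divide by 4 ⇒ div: x = 0.

Answer: x ∈ {0}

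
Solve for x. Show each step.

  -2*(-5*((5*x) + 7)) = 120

Step 1. [-2*(-5*((5*x) + 7)) = 120] LHS = -2·(…); ÷-2 both sides. So div: -5*((5*x) + 7) = -60.
Step 2. [-5*((5*x) + 7) = -60] -5 out front; divide by -5. So div: (5*x) + 7 = 12.
Step 3. [(5*x) + 7 = 12] 7 comes off first (subtract 7), so sub: 5*x = 5.
Step 4. [5*x = 5] divide by the outer 5 ⇒ div: x = 1.

Answer: x ∈ {1}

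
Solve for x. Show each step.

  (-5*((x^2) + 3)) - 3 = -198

Step 1. [(-5*((x^2) + 3)) - 3 = -198] 3 comes off first (add 3) ⇒ sub: -5*((x^2) + 3) = -195.
Step 2. [-5*((x^2) + 3) = -195] divide by the outer -5, so div: (x^2) + 3 = 39.
Step 3. [(x^2) + 3 = 39] peel the +3: subtract 3 from each side ⇒ sub: x^2 = 36.
Step 4. [x^2 = 36] 36 ≥ 0, LHS is (·)² — take ±√ ⇒ sqrt: x = 6 or -6.

Answer: x ∈ {-6, 6}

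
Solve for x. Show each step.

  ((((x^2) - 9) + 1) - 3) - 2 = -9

Step 1. [((((x^2) - 9) + 1) - 3) - 2 = -9] peel the -2: add 2 from each side ⇒ sub: (((x^2) - 9) + 1) - 3 = -7.
Step 2. [(((x^2) - 9) + 1) - 3 = -7] -3 is outermost — add 3 both sides ⇒ sub: ((x^2) - 9) + 1 = -4.
Step 3. [((x^2) - 9) + 1 = -4] the outer +1 inverts by subtracting 1 ⇒ sub: (x^2) - 9 = -5.
Step 4. [(x^2) - 9 = -5] -9 is outermost — add 9 both sides. So sub: x^2 = 4.
Step 5. [x^2 = 4] √ both sides: 4 ≥ 0 gives two branches, so sqrt: x = 2 or -2.

Answer: x ∈ {-2, 2}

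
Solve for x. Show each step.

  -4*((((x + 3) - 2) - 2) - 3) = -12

Step 1. [-4*((((x + 3) - 2) - 2) - 3) = -12] leading coefficient -4: divide by -4 ⇒ div: (((x + 3) - 2) - 2) - 3 = 3.
Step 2. [(((x + 3) - 2) - 2) - 3 = 3] peel the -3: add 3 from each side ⇒ sub: ((x + 3) - 2) - 2 = 6.
Step 3. [((x + 3) - 2) - 2 = 6] add 2: x sits inside (… - 2) ⇒ sub: (x + 3) - 2 = 8.
Step 4. [(x + 3) - 2 = 8] the outer -2 inverts by adding 2 ⇒ sub: x + 3 = 10.
Step 5. [x + 3 = 10] the outer +3 inverts by subtracting 3. So sub: x = 7.

Answer: x ∈ {7}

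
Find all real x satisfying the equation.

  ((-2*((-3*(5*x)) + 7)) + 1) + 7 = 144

Step 1. [((-2*((-3*(5*x)) + 7)) + 1) + 7 = 144] subtract 7: x sits inside (… + 7) ⇒ sub: (-2*((-3*(5*x)) + 7)) + 1 = 137.
Step 2. [(-2*((-3*(5*x)) + 7)) + 1 = 137] subtract 1: x sits inside (… + 1) ⇒ sub: -2*((-3*(5*x)) + 7) = 136.
Step 3. [-2*((-3*(5*x)) + 7) = 136] LHS = -2·(…); ÷-2 both sides. So div: (-3*(5*x)) + 7 = -68.
Step 4. [(-3*(5*x)) + 7 = -68] +7 is outermost — subtract 7 both sides ⇒ sub: -3*(5*x) = -75.
Step 5. [-3*(5*x) = -75] LHS = -3·(…); ÷-3 both sides. So div: 5*x = 25.
Step 6. [5*x = 25] 5·(inner) — divide through by 5 ⇒ div: x = 5.

Answer: x ∈ {5}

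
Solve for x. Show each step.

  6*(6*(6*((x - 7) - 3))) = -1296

Step 1. [6*(6*(6*((x - 7) - 3))) = -1296] leading coefficient 6: divide by 6 ⇒ div: 6*(6*((x - 7) - 3)) = -216.
Step 2. [6*(6*((x - 7) - 3)) = -216] LHS = 6·(…); ÷6 both sides, so div: 6*((x - 7) - 3) = -36.
Step 3. [6*((x - 7) - 3) = -36] 6·(inner) — divide through by 6, so div: (x - 7) - 3 = -6.
Step 4. [(x - 7) - 3 = -6] add 3: x sits inside (… - 3). So sub: x - 7 = -3.
Step 5. [x - 7 = -3] peel the -7: add 7 from each side. So sub: x = 4.

Answer: x ∈ {4}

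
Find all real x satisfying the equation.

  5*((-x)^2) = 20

Step 1. [5*((-x)^2) = 20] leading coefficient 5: divide by 5 ⇒ div: (-x)^2 = 4.
Step 2. [(-x)^2 = 4] √ both sides: 4 ≥ 0 gives two branches ⇒ sqrt: -x = 2 or -2.
Step 3. [-x = 2 or -2] LHS negated; negate both sides ⇒ neg: x = -2 or 2.

Answer: x ∈ {-2, 2}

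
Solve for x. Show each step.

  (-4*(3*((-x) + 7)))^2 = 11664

Step 1. [(-4*(3*((-x) + 7)))^2 = 11664] 11664 ≥ 0, LHS is (·)² — take ±√ ⇒ sqrt: -4*(3*((-x) + 7)) = 108 or -108.
Step 2. [-4*(3*((-x) + 7)) = 108 or -108] divide by the outer -4 ⇒ div: 3*((-x) + 7) = -27 or 27.
Step 3. [3*((-x) + 7) = -27 or 27] 3 out front; divide by 3. So div: (-x) + 7 = -9 or 9.
Step 4. [(-x) + 7 = -9 or 9] 7 comes off first (subtract 7). So sub: -x = -16 or 2.
Step 5. [-x = -16 or 2] leading − — multiply by −1. So neg: x = 16 or -2.

Answer: x ∈ {-2, 16}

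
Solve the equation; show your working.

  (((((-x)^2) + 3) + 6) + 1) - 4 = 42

Step 1. [(((((-x)^2) + 3) + 6) + 1) - 4 = 42] 4 comes off first (add 4) ⇒ sub: ((((-x)^2) + 3) + 6) + 1 = 46.
Step 2. [((((-x)^2) + 3) + 6) + 1 = 46] +1 is outermost — subtract 1 both sides. So sub: (((-x)^2) + 3) + 6 = 45.
Step 3. [(((-x)^2) + 3) + 6 = 45] subtract 6: x sits inside (… + 6), so sub: ((-x)^2) + 3 = 39.
Step 4. [((-x)^2) + 3 = 39] +3 is outermost — subtract 3 both sides ⇒ sub: (-x)^2 = 36.
Step 5. [(-x)^2 = 36] LHS squared, RHS 36 ≥ 0: apply √ (±) ⇒ sqrt: -x = 6 or -6.
Step 6. [-x = 6 or -6] LHS negated; negate both sides. So neg: x = -6 or 6.

Answer: x ∈ {-6, 6}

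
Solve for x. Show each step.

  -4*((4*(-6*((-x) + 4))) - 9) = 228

Step 1. [-4*((4*(-6*((-x) + 4))) - 9) = 228] LHS = -4·(…); ÷-4 both sides, so div: (4*(-6*((-x) + 4))) - 9 = -57.
Step 2. [(4*(-6*((-x) + 4))) - 9 = -57] add 9: x sits inside (… - 9). So sub: 4*(-6*((-x) + 4)) = -48.
Step 3. [4*(-6*((-x) + 4)) = -48] 4·(inner) — divide through by 4, so div: -6*((-x) + 4) = -12.
Step 4. [-6*((-x) + 4) = -12] -6·(inner) — divide through by -6, so div: (-x) + 4 = 2.
Step 5. [(-x) + 4 = 2] the outer +4 inverts by subtracting 4, so sub: -x = -2.
Step 6. [-x = -2] flip signs both sides ⇒ neg: x = 2.

Answer: x ∈ {2}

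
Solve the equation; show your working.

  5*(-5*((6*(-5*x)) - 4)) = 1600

Step 1. [5*(-5*((6*(-5*x)) - 4)) = 1600] 5 out front; divide by 5 ⇒ div: -5*((6*(-5*x)) - 4) = 320.
Step 2. [-5*((6*(-5*x)) - 4) = 320] divide by the outer -5. So div: (6*(-5*x)) - 4 = -64.
Step 3. [(6*(-5*x)) - 4 = -64] peel the -4: add 4 from each side ⇒ sub: 6*(-5*x) = -60.
Step 4. [6*(-5*x) = -60] 6 out front; divide by 6. So div: -5*x = -10.
Step 5. [-5*x = -10] -5 out front; divide by -5, so div: x = 2.

Answer: x ∈ {2}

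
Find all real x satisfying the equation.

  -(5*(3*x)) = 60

Step 1. [-(5*(3*x)) = 60] flip signs both sides. So neg: 5*(3*x) = -60.
Step 2. [5*(3*x) = -60] LHS = 5·(…); ÷5 both sides ⇒ div: 3*x = -12.
Step 3. [3*x = -12] LHS = 3·(…); ÷3 both sides ⇒ div: x = -4.

Answer: x ∈ {-4}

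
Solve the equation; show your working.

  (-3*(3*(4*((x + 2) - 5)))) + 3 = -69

Step 1. [(-3*(3*(4*((x + 2) - 5)))) + 3 = -69] peel the +3: subtract 3 from each side. So sub: -3*(3*(4*((x + 2) - 5))) = -72.
Step 2. [-3*(3*(4*((x + 2) - 5))) = -72] leading coefficient -3: divide by -3. So div: 3*(4*((x + 2) - 5)) = 24.
Step 3. [3*(4*((x + 2) - 5)) = 24] 3 out front; divide by 3. So div: 4*((x + 2) - 5) = 8.
Step 4. [4*((x + 2) - 5) = 8] LHS = 4·(…); ÷4 both sides ⇒ div: (x + 2) - 5 = 2.
Step 5. [(x + 2) - 5 = 2] add 5: x sits inside (… - 5). So sub: x + 2 = 7.
Step 6. [x + 2 = 7] the outer +2 inverts by subtracting 2, so sub: x = 5.

Answer: x ∈ {5}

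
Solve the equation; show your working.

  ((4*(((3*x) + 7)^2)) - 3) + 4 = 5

Step 1. [((4*(((3*x) + 7)^2)) - 3) + 4 = 5] the outer +4 inverts by subtracting 4. So sub: (4*(((3*x) + 7)^2)) - 3 = 1.
Step 2. [(4*(((3*x) + 7)^2)) - 3 = 1] add 3: x sits inside (… - 3), so sub: 4*(((3*x) + 7)^2) = 4.
Step 3. [4*(((3*x) + 7)^2) = 4] 4 out front; divide by 4 ⇒ div: ((3*x) + 7)^2 = 1.
Step 4. [((3*x) + 7)^2 = 1] LHS squared, RHS 1 ≥ 0: apply √ (±). So sqrt: (3*x) + 7 = 1 or -1.
Step 5. [(3*x) + 7 = 1 or -1] subtract 7: x sits inside (… + 7), so sub: 3*x = -6 or -8.
Step 6. [3*x = -6 or -8] 3 out front; divide by 3, so div: x = -2 or -8/3.

Answer: x ∈ {-8/3, -2}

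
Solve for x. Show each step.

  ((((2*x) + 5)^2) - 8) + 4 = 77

Step 1. [((((2*x) + 5)^2) - 8) + 4 = 77] the outer +4 inverts by subtracting 4 ⇒ sub: (((2*x) + 5)^2) - 8 = 73.
Step 2. [(((2*x) + 5)^2) - 8 = 73] add 8: x sits inside (… - 8), so sub: ((2*x) + 5)^2 = 81.
Step 3. [((2*x) + 5)^2 = 81] 81 ≥ 0, LHS is (·)² — take ±√ ⇒ sqrt: (2*x) + 5 = 9 or -9.
Step 4. [(2*x) + 5 = 9 or -9] 5 comes off first (subtract 5). So sub: 2*x = 4 or -14.
Step 5. [2*x = 4 or -14] 2 out front; divide by 2, so div: x = 2 or -7.

Answer: x ∈ {-7, 2}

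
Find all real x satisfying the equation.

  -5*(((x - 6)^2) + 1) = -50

Step 1. [-5*(((x - 6)^2) + 1) = -50] leading coefficient -5: divide by -5. So div: ((x - 6)^2) + 1 = 10.
Step 2. [((x - 6)^2) + 1 = 10] subtract 1: x sits inside (… + 1). So sub: (x - 6)^2 = 9.
Step 3. [(x - 6)^2 = 9] LHS squared, RHS 9 ≥ 0: apply √ (±), so sqrt: x - 6 = 3 or -3.
Step 4. [x - 6 = 3 or -3] peel the -6: add 6 from each side. So sub: x = 9 or 3.

Answer: x ∈ {3, 9}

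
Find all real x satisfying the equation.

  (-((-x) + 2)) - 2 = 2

Step 1. [(-((-x) + 2)) - 2 = 2] 2 comes off first (add 2), so sub: -((-x) + 2) = 4.
Step 2. [-((-x) + 2) = 4] LHS negated; negate both sides. So neg: (-x) + 2 = -4.
Step 3. [(-x) + 2 = -4] +2 is outermost — subtract 2 both sides, so sub: -x = -6.
Step 4. [-x = -6] LHS negated; negate both sides ⇒ neg: x = 6.

Answer: x ∈ {6}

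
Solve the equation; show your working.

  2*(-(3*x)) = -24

Step 1. [2*(-(3*x)) = -24] 2·(inner) — divide through by 2. So div: -(3*x) = -12.
Step 2. [-(3*x) = -12] leading − — multiply by −1. So neg: 3*x = 12.
Step 3. [3*x = 12] 3 out front; divide by 3. So div: x = 4.

Answer: x ∈ {4}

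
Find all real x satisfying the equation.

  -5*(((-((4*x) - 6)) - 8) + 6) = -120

Step 1. [-5*(((-((4*x) - 6)) - 8) + 6) = -120] -5 out front; divide by -5, so div: ((-((4*x) - 6)) - 8) + 6 = 24.
Step 2. [((-((4*x) - 6)) - 8) + 6 = 24] peel the +6: subtract 6 from each side. So sub: (-((4*x) - 6)) - 8 = 18.
Step 3. [(-((4*x) - 6)) - 8 = 18] add 8: x sits inside (… - 8) ⇒ sub: -((4*x) - 6) = 26.
Step 4. [-((4*x) - 6) = 26] LHS negated; negate both sides, so neg: (4*x) - 6 = -26.
Step 5. [(4*x) - 6 = -26] peel the -6: add 6 from each side. So sub: 4*x = -20.
Step 6. [4*x = -20] divide by the outer 4. So div: x = -5.

Answer: x ∈ {-5}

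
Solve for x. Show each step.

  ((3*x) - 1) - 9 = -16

Step 1. [((3*x) - 1) - 9 = -16] 9 comes off first (add 9), so sub: (3*x) - 1 = -7.
Step 2. [(3*x) - 1 = -7] 1 comes off first (add 1), so sub: 3*x = -6.
Step 3. [3*x = -6] leading coefficient 3: divide by 3, so div: x = -2.

Answer: x ∈ {-2}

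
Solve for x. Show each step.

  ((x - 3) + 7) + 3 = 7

Step 1. [((x - 3) + 7) + 3 = 7] 3 comes off first (subtract 3). So sub: (x - 3) + 7 = 4.
Step 2. [(x - 3) + 7 = 4] +7 is outermost — subtract 7 both sides ⇒ sub: x - 3 = -3.
Step 3. [x - 3 = -3] peel the -3: add 3 from each side. So sub: x = 0.

Answer: x ∈ {0}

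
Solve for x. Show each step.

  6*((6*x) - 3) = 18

Step 1. [6*((6*x) - 3) = 18] 6 out front; divide by 6, so div: (6*x) - 3 = 3.
Step 2. [(6*x) - 3 = 3] add 3: x sits inside (… - 3), so sub: 6*x = 6.
Step 3. [6*x = 6] leading coefficient 6: divide by 6, so div: x = 1.

Answer: x ∈ {1}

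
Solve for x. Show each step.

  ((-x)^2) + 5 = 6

Step 1. [((-x)^2) + 5 = 6] the outer +5 inverts by subtracting 5. So sub: (-x)^2 = 1.
Step 2. [(-x)^2 = 1] LHS squared, RHS 1 ≥ 0: apply √ (±). So sqrt: -x = 1 or -1.
Step 3. [-x = 1 or -1] flip signs both sides ⇒ neg: x = -1 or 1.

Answer: x ∈ {-1, 1}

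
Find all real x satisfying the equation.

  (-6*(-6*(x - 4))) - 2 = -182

Step 1. [(-6*(-6*(x - 4))) - 2 = -182] the outer -2 inverts by adding 2 ⇒ sub: -6*(-6*(x - 4)) = -180.
Step 2. [-6*(-6*(x - 4)) = -180] divide by the outer -6, so div: -6*(x - 4) = 30.
Step 3. [-6*(x - 4) = 30] divide by the outer -6. So div: x - 4 = -5.
Step 4. [x - 4 = -5] the outer -4 inverts by adding 4, so sub: x = -1.

Answer: x ∈ {-1}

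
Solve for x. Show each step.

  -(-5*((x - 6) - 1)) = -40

Step 1. [-(-5*((x - 6) - 1)) = -40] leading − — multiply by −1. So neg: -5*((x - 6) - 1) = 40.
Step 2. [-5*((x - 6) - 1) = 40] -5·(inner) — divide through by -5. So div: (x - 6) - 1 = -8.
Step 3. [(x - 6) - 1 = -8] peel the -1: add 1 from each side. So sub: x - 6 = -7.
Step 4. [x - 6 = -7] peel the -6: add 6 from each side, so sub: x = -1.

Answer: x ∈ {-1}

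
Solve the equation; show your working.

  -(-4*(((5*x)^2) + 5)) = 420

Step 1. [-(-4*(((5*x)^2) + 5)) = 420] LHS negated; negate both sides ⇒ neg: -4*(((5*x)^2) + 5) = -420.
Step 2. [-4*(((5*x)^2) + 5) = -420] -4 out front; divide by -4, so div: ((5*x)^2) + 5 = 105.
Step 3. [((5*x)^2) + 5 = 105] +5 is outermost — subtract 5 both sides. So sub: (5*x)^2 = 100.
Step 4. [(5*x)^2 = 100] 100 ≥ 0, LHS is (·)² — take ±√, so sqrt: 5*x = 10 or -10.
Step 5. [5*x = 10 or -10] LHS = 5·(…); ÷5 both sides. So div: x = 2 or -2.

Answer: x ∈ {-2, 2}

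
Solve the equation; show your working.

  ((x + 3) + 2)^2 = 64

Step 1. [((x + 3) + 2)^2 = 64] √ both sides: 64 ≥ 0 gives two branches, so sqrt: (x + 3) + 2 = 8 or -8.
Step 2. [(x + 3) + 2 = 8 or -8] subtract 2: x sits inside (… + 2) ⇒ sub: x + 3 = 6 or -10.
Step 3. [x + 3 = 6 or -10] 3 comes off first (subtract 3). So sub: x = 3 or -13.

Answer: x ∈ {-13, 3}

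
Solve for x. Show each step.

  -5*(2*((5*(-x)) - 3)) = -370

Step 1. [-5*(2*((5*(-x)) - 3)) = -370] leading coefficient -5: divide by -5. So div: 2*((5*(-x)) - 3) = 74.
Step 2. [2*((5*(-x)) - 3) = 74] LHS = 2·(…); ÷2 both sides ⇒ div: (5*(-x)) - 3 = 37.
Step 3. [(5*(-x)) - 3 = 37] add 3: x sits inside (… - 3) ⇒ sub: 5*(-x) = 40.
Step 4. [5*(-x) = 40] divide by the outer 5. So div: -x = 8.
Step 5. [-x = 8] leading − — multiply by −1, so neg: x = -8.

Answer: x ∈ {-8}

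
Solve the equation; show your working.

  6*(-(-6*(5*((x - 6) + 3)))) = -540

Step 1. [6*(-(-6*(5*((x - 6) + 3)))) = -540] 6 out front; divide by 6. So div: -(-6*(5*((x - 6) + 3))) = -90.
Step 2. [-(-6*(5*((x - 6) + 3))) = -90] flip signs both sides. So neg: -6*(5*((x - 6) + 3)) = 90.
Step 3. [-6*(5*((x - 6) + 3)) = 90] divide by the outer -6 ⇒ div: 5*((x - 6) + 3) = -15.
Step 4. [5*((x - 6) + 3) = -15] leading coefficient 5: divide by 5, so div: (x - 6) + 3 = -3.
Step 5. [(x - 6) + 3 = -3] +3 is outermost — subtract 3 both sides, so sub: x - 6 = -6.
Step 6. [x - 6 = -6] peel the -6: add 6 from each side. So sub: x = 0.

Answer: x ∈ {0}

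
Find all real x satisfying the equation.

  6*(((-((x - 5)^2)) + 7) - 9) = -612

Step 1. [6*(((-((x - 5)^2)) + 7) - 9) = -612] 6 out front; divide by 6, so div: ((-((x - 5)^2)) + 7) - 9 = -102.
Step 2. [((-((x - 5)^2)) + 7) - 9 = -102] -9 is outermost — add 9 both sides, so sub: (-((x - 5)^2)) + 7 = -93.
Step 3. [(-((x - 5)^2)) + 7 = -93] 7 comes off first (subtract 7). So sub: -((x - 5)^2) = -100.
Step 4. [-((x - 5)^2) = -100] LHS negated; negate both sides. So neg: (x - 5)^2 = 100.
Step 5. [(x - 5)^2 = 100] LHS squared, RHS 100 ≥ 0: apply √ (±) ⇒ sqrt: x - 5 = 10 or -10.
Step 6. [x - 5 = 10 or -10] add 5: x sits inside (… - 5) ⇒ sub: x = 15 or -5.

Answer: x ∈ {-5, 15}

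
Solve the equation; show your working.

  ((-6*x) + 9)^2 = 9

Step 1. [((-6*x) + 9)^2 = 9] LHS squared, RHS 9 ≥ 0: apply √ (±). So sqrt: (-6*x) + 9 = 3 or -3.
Step 2. [(-6*x) + 9 = 3 or -3] 9 comes off first (subtract 9), so sub: -6*x = -6 or -12.
Step 3. [-6*x = -6 or -12] -6·(inner) — divide through by -6 ⇒ div: x = 1 or 2.

Answer: x ∈ {1, 2}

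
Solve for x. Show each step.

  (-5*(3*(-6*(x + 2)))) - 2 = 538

Step 1. [(-5*(3*(-6*(x + 2)))) - 2 = 538] add 2: x sits inside (… - 2), so sub: -5*(3*(-6*(x + 2))) = 540.
Step 2. [-5*(3*(-6*(x + 2))) = 540] divide by the outer -5, so div: 3*(-6*(x + 2)) = -108.
Step 3. [3*(-6*(x + 2)) = -108] divide by the outer 3, so div: -6*(x + 2) = -36.
Step 4. [-6*(x + 2) = -36] leading coefficient -6: divide by -6. So div: x + 2 = 6.
Step 5. [x + 2 = 6] 2 comes off first (subtract 2), so sub: x = 4.

Answer: x ∈ {4}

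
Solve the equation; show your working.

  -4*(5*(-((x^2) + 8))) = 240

Step 1. [-4*(5*(-((x^2) + 8))) = 240] leading coefficient -4: divide by -4 ⇒ div: 5*(-((x^2) + 8)) = -60.
Step 2. [5*(-((x^2) + 8)) = -60] 5 out front; divide by 5. So div: -((x^2) + 8) = -12.
Step 3. [-((x^2) + 8) = -12] leading − — multiply by −1, so neg: (x^2) + 8 = 12.
Step 4. [(x^2) + 8 = 12] peel the +8: subtract 8 from each side ⇒ sub: x^2 = 4.
Step 5. [x^2 = 4] √ both sides: 4 ≥ 0 gives two branches ⇒ sqrt: x = 2 or -2.

Answer: x ∈ {-2, 2}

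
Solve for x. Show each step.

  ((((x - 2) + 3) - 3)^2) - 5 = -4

Step 1. [((((x - 2) + 3) - 3)^2) - 5 = -4] the outer -5 inverts by adding 5 ⇒ sub: (((x - 2) + 3) - 3)^2 = 1.
Step 2. [(((x - 2) + 3) - 3)^2 = 1] LHS squared, RHS 1 ≥ 0: apply √ (±) ⇒ sqrt: ((x - 2) + 3) - 3 = 1 or -1.
Step 3. [((x - 2) + 3) - 3 = 1 or -1] peel the -3: add 3 from each side, so sub: (x - 2) + 3 = 4 or 2.
Step 4. [(x - 2) + 3 = 4 or 2] 3 comes off first (subtract 3), so sub: x - 2 = 1 or -1.
Step 5. [x - 2 = 1 or -1] peel the -2: add 2 from each side. So sub: x = 3 or 1.

Answer: x ∈ {1, 3}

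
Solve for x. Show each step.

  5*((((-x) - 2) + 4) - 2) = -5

Step 1. [5*((((-x) - 2) + 4) - 2) = -5] 5 out front; divide by 5. So div: (((-x) - 2) + 4) - 2 = -1.
Step 2. [(((-x) - 2) + 4) - 2 = -1] the outer -2 inverts by adding 2. So sub: ((-x) - 2) + 4 = 1.
Step 3. [((-x) - 2) + 4 = 1] 4 comes off first (subtract 4) ⇒ sub: (-x) - 2 = -3.
Step 4. [(-x) - 2 = -3] the outer -2 inverts by adding 2 ⇒ sub: -x = -1.
Step 5. [-x = -1] flip signs both sides. So neg: x = 1.

Answer: x ∈ {1}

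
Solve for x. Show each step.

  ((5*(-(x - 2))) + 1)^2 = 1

Step 1. [((5*(-(x - 2))) + 1)^2 = 1] √ both sides: 1 ≥ 0 gives two branches, so sqrt: (5*(-(x - 2))) + 1 = 1 or -1.
Step 2. [(5*(-(x - 2))) + 1 = 1 or -1] subtract 1: x sits inside (… + 1). So sub: 5*(-(x - 2)) = 0 or -2.
Step 3. [5*(-(x - 2)) = 0 or -2] 5·(inner) — divide through by 5. So div: -(x - 2) = 0 or -2/5.
Step 4. [-(x - 2) = 0 or -2/5] leading − — multiply by −1, so neg: x - 2 = 0 or 2/5.
Step 5. [x - 2 = 0 or 2/5] add 2: x sits inside (… - 2) ⇒ sub: x = 2 or 12/5.

Answer: x ∈ {2, 12/5}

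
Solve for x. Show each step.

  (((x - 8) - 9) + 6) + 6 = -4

Step 1. [(((x - 8) - 9) + 6) + 6 = -4] peel the +6: subtract 6 from each side ⇒ sub: ((x - 8) - 9) + 6 = -10.
Step 2. [((x - 8) - 9) + 6 = -10] subtract 6: x sits inside (… + 6) ⇒ sub: (x - 8) - 9 = -16.
Step 3. [(x - 8) - 9 = -16] peel the -9: add 9 from each side. So sub: x - 8 = -7.
Step 4. [x - 8 = -7] peel the -8: add 8 from each side. So sub: x = 1.

Answer: x ∈ {1}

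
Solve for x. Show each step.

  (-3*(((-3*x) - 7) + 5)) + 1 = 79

Step 1. [(-3*(((-3*x) - 7) + 5)) + 1 = 79] 1 comes off first (subtract 1). So sub: -3*(((-3*x) - 7) + 5) = 78.
Step 2. [-3*(((-3*x) - 7) + 5) = 78] divide by the outer -3 ⇒ div: ((-3*x) - 7) + 5 = -26.
Step 3. [((-3*x) - 7) + 5 = -26] peel the +5: subtract 5 from each side. So sub: (-3*x) - 7 = -31.
Step 4. [(-3*x) - 7 = -31] -7 is outermost — add 7 both sides ⇒ sub: -3*x = -24.
Step 5. [-3*x = -24] -3·(inner) — divide through by -3, so div: x = 8.

Answer: x ∈ {8}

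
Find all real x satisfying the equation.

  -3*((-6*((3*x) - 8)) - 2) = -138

Step 1. [-3*((-6*((3*x) - 8)) - 2) = -138] -3·(inner) — divide through by -3, so div: (-6*((3*x) - 8)) - 2 = 46.
Step 2. [(-6*((3*x) - 8)) - 2 = 46] peel the -2: add 2 from each side. So sub: -6*((3*x) - 8) = 48.
Step 3. [-6*((3*x) - 8) = 48] -6·(inner) — divide through by -6. So div: (3*x) - 8 = -8.
Step 4. [(3*x) - 8 = -8] add 8: x sits inside (… - 8), so sub: 3*x = 0.
Step 5. [3*x = 0] 3 out front; divide by 3. So div: x = 0.

Answer: x ∈ {0}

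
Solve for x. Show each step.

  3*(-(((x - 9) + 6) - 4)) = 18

Step 1. [3*(-(((x - 9) + 6) - 4)) = 18] 3·(inner) — divide through by 3, so div: -(((x - 9) + 6) - 4) = 6.
Step 2. [-(((x - 9) + 6) - 4) = 6] leading − — multiply by −1, so neg: ((x - 9) + 6) - 4 = -6.
Step 3. [((x - 9) + 6) - 4 = -6] add 4: x sits inside (… - 4) ⇒ sub: (x - 9) + 6 = -2.
Step 4. [(x - 9) + 6 = -2] subtract 6: x sits inside (… + 6) ⇒ sub: x - 9 = -8.
Step 5. [x - 9 = -8] the outer -9 inverts by adding 9. So sub: x = 1.

Answer: x ∈ {1}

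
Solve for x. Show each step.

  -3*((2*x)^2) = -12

Step 1. [-3*((2*x)^2) = -12] LHS = -3·(…); ÷-3 both sides ⇒ div: (2*x)^2 = 4.
Step 2. [(2*x)^2 = 4] 4 ≥ 0, LHS is (·)² — take ±√ ⇒ sqrt: 2*x = 2 or -2.
Step 3. [2*x = 2 or -2] 2 out front; divide by 2, so div: x = 1 or -1.

Answer: x ∈ {-1, 1}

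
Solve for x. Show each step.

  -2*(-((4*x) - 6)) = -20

Step 1. [-2*(-((4*x) - 6)) = -20] leading coefficient -2: divide by -2, so div: -((4*x) - 6) = 10.
Step 2. [-((4*x) - 6) = 10] leading − — multiply by −1 ⇒ neg: (4*x) - 6 = -10.
Step 3. [(4*x) - 6 = -10] peel the -6: add 6 from each side, so sub: 4*x = -4.
Step 4. [4*x = -4] LHS = 4·(…); ÷4 both sides, so div: x = -1.

Answer: x ∈ {-1}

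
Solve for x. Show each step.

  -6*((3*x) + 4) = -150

Step 1. [-6*((3*x) + 4) = -150] divide by the outer -6. So div: (3*x) + 4 = 25.
Step 2. [(3*x) + 4 = 25] subtract 4: x sits inside (… + 4) ⇒ sub: 3*x = 21.
Step 3. [3*x = 21] 3 out front; divide by 3 ⇒ div: x = 7.

Answer: x ∈ {7}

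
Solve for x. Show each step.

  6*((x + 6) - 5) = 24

Step 1. [6*((x + 6) - 5) = 24] 6·(inner) — divide through by 6. So div: (x + 6) - 5 = 4.
Step 2. [(x + 6) - 5 = 4] -5 is outermost — add 5 both sides ⇒ sub: x + 6 = 9.
Step 3. [x + 6 = 9] the outer +6 inverts by subtracting 6. So sub: x = 3.

Answer: x ∈ {3}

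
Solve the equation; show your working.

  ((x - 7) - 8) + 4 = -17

Step 1. [((x - 7) - 8) + 4 = -17] the outer +4 inverts by subtracting 4, so sub: (x - 7) - 8 = -21.
Step 2. [(x - 7) - 8 = -21] -8 is outermost — add 8 both sides, so sub: x - 7 = -13.
Step 3. [x - 7 = -13] the outer -7 inverts by adding 7, so sub: x = -6.

Answer: x ∈ {-6}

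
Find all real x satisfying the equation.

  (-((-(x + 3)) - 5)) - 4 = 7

Step 1. [(-((-(x + 3)) - 5)) - 4 = 7] 4 comes off first (add 4), so sub: -((-(x + 3)) - 5) = 11.
Step 2. [-((-(x + 3)) - 5) = 11] leading − — multiply by −1. So neg: (-(x + 3)) - 5 = -11.
Step 3. [(-(x + 3)) - 5 = -11] peel the -5: add 5 from each side. So sub: -(x + 3) = -6.
Step 4. [-(x + 3) = -6] flip signs both sides, so neg: x + 3 = 6.
Step 5. [x + 3 = 6] +3 is outermost — subtract 3 both sides ⇒ sub: x = 3.

Answer: x ∈ {3}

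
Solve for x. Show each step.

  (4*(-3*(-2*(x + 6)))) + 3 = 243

Step 1. [(4*(-3*(-2*(x + 6)))) + 3 = 243] peel the +3: subtract 3 from each side, so sub: 4*(-3*(-2*(x + 6))) = 240.
Step 2. [4*(-3*(-2*(x + 6))) = 240] LHS = 4·(…); ÷4 both sides, so div: -3*(-2*(x + 6)) = 60.
Step 3. [-3*(-2*(x + 6)) = 60] LHS = -3·(…); ÷-3 both sides. So div: -2*(x + 6) = -20.
Step 4. [-2*(x + 6) = -20] -2·(inner) — divide through by -2, so div: x + 6 = 10.
Step 5. [x + 6 = 10] 6 comes off first (subtract 6) ⇒ sub: x = 4.

Answer: x ∈ {4}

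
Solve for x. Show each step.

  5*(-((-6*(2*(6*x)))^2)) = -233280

Step 1. [5*(-((-6*(2*(6*x)))^2)) = -233280] divide by the outer 5. So div: -((-6*(2*(6*x)))^2) = -46656.
Step 2. [-((-6*(2*(6*x)))^2) = -46656] leading − — multiply by −1. So neg: (-6*(2*(6*x)))^2 = 46656.
Step 3. [(-6*(2*(6*x)))^2 = 46656] 46656 ≥ 0, LHS is (·)² — take ±√, so sqrt: -6*(2*(6*x)) = 216 or -216.
Step 4. [-6*(2*(6*x)) = 216 or -216] divide by the outer -6 ⇒ div: 2*(6*x) = -36 or 36.
Step 5. [2*(6*x) = -36 or 36] LHS = 2·(…); ÷2 both sides. So div: 6*x = -18 or 18.
Step 6. [6*x = -18 or 18] divide by the outer 6 ⇒ div: x = -3 or 3.

Answer: x ∈ {-3, 3}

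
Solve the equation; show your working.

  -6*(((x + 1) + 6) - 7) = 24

Step 1. [-6*(((x + 1) + 6) - 7) = 24] divide by the outer -6. So div: ((x + 1) + 6) - 7 = -4.
Step 2. [((x + 1) + 6) - 7 = -4] the outer -7 inverts by adding 7 ⇒ sub: (x + 1) + 6 = 3.
Step 3. [(x + 1) + 6 = 3] 6 comes off first (subtract 6) ⇒ sub: x + 1 = -3.
Step 4. [x + 1 = -3] peel the +1: subtract 1 from each side, so sub: x = -4.

Answer: x ∈ {-4}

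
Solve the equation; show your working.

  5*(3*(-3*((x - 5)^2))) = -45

Step 1. [5*(3*(-3*((x - 5)^2))) = -45] LHS = 5·(…); ÷5 both sides, so div: 3*(-3*((x - 5)^2)) = -9.
Step 2. [3*(-3*((x - 5)^2)) = -9] 3·(inner) — divide through by 3, so div: -3*((x - 5)^2) = -3.
Step 3. [-3*((x - 5)^2) = -3] divide by the outer -3 ⇒ div: (x - 5)^2 = 1.
Step 4. [(x - 5)^2 = 1] LHS squared, RHS 1 ≥ 0: apply √ (±), so sqrt: x - 5 = 1 or -1.
Step 5. [x - 5 = 1 or -1] the outer -5 inverts by adding 5, so sub: x = 6 or 4.

Answer: x ∈ {4, 6}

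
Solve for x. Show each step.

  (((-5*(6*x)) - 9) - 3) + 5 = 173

Step 1. [(((-5*(6*x)) - 9) - 3) + 5 = 173] 5 comes off first (subtract 5) ⇒ sub: ((-5*(6*x)) - 9) - 3 = 168.
Step 2. [((-5*(6*x)) - 9) - 3 = 168] peel the -3: add 3 from each side ⇒ sub: (-5*(6*x)) - 9 = 171.
Step 3. [(-5*(6*x)) - 9 = 171] 9 comes off first (add 9). So sub: -5*(6*x) = 180.
Step 4. [-5*(6*x) = 180] LHS = -5·(…); ÷-5 both sides. So div: 6*x = -36.
Step 5. [6*x = -36] leading coefficient 6: divide by 6. So div: x = -6.

Answer: x ∈ {-6}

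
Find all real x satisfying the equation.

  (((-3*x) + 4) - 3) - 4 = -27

Step 1. [(((-3*x) + 4) - 3) - 4 = -27] add 4: x sits inside (… - 4), so sub: ((-3*x) + 4) - 3 = -23.
Step 2. [((-3*x) + 4) - 3 = -23] -3 is outermost — add 3 both sides ⇒ sub: (-3*x) + 4 = -20.
Step 3. [(-3*x) + 4 = -20] subtract 4: x sits inside (… + 4) ⇒ sub: -3*x = -24.
Step 4. [-3*x = -24] -3·(inner) — divide through by -3, so div: x = 8.

Answer: x ∈ {8}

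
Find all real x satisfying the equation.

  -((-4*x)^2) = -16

Step 1. [-((-4*x)^2) = -16] flip signs both sides. So neg: (-4*x)^2 = 16.
Step 2. [(-4*x)^2 = 16] √ both sides: 16 ≥ 0 gives two branches ⇒ sqrt: -4*x = 4 or -4.
Step 3. [-4*x = 4 or -4] leading coefficient -4: divide by -4. So div: x = -1 or 1.

Answer: x ∈ {-1, 1}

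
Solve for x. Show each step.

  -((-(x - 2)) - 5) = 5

Step 1. [-((-(x - 2)) - 5) = 5] LHS negated; negate both sides ⇒ neg: (-(x - 2)) - 5 = -5.
Step 2. [(-(x - 2)) - 5 = -5] add 5: x sits inside (… - 5), so sub: -(x - 2) = 0.
Step 3. [-(x - 2) = 0] flip signs both sides, so neg: x - 2 = 0.
Step 4. [x - 2 = 0] 2 comes off first (add 2). So sub: x = 2.

Answer: x ∈ {2}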